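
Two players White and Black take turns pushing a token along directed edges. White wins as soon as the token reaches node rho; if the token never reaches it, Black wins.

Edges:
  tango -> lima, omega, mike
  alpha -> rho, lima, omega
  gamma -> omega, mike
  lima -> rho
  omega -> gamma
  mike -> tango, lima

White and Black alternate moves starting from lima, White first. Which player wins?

Track states (vertex, player-to-move).
A0 = {(rho,White), (rho,Black)}
A1: add {(alpha,White), (lima,White), (lima,Black)}.
(lima,White) ∈ A1 ⇒ White forces the target.

White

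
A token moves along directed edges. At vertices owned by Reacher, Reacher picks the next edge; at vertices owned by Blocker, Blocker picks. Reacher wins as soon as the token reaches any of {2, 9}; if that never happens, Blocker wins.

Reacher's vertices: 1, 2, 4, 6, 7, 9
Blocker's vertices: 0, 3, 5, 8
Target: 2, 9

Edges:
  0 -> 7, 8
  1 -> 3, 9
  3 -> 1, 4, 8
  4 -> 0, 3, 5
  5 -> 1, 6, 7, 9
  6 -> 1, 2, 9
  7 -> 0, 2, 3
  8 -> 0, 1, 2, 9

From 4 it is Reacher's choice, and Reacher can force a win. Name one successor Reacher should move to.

5

A0 = {2, 9}
A1: add {1, 6, 7} — 1 (Reacher) has 1→9; 6 (Reacher) has 6→2; 7 (Reacher) has 7→2.
A2: add {5} — 5 (Blocker): all of {1, 6, 7, 9} already in.
A3: add {4} — 4 (Reacher) has 4→5.
A4 = A3; e.g. 0 (Blocker) can still go to 8. Fixed point.
From 4, successor 5 is in the attractor (rank 2); the other successors 0, 3 are not.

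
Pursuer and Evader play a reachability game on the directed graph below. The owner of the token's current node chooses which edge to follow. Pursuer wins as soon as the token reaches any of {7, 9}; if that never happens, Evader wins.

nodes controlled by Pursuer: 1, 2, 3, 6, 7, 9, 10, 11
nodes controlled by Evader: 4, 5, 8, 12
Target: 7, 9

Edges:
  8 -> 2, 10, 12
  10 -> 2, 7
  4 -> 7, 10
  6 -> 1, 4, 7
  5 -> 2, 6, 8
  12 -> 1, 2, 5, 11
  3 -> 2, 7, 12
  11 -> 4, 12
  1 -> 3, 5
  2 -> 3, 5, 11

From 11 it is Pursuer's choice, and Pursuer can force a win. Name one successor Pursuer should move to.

A0 = {7, 9}
A1: add {3, 6, 10} — 3 (Pursuer) has 3→7; 6 (Pursuer) has 6→7; 10 (Pursuer) has 10→7.
A2: add {1, 2, 4} — 1 (Pursuer) has 1→3; 2 (Pursuer) has 2→3; 4 (Evader): all of {7, 10} already in.
A3: add {11} — 11 (Pursuer) has 11→4.
A4 = A3; e.g. 5 (Evader) can still go to 8. Fixed point.
From 11, successor 4 is in the attractor (rank 2); the other successor 12 is not.

4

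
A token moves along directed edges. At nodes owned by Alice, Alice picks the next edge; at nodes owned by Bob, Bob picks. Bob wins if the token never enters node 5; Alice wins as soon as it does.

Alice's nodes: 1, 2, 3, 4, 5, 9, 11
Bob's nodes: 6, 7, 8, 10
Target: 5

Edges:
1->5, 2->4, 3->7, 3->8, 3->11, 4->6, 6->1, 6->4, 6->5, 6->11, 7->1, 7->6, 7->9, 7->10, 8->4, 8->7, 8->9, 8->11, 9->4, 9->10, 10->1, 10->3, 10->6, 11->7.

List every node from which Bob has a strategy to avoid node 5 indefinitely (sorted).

A0 = {5}
A1: add {1} — 1 (Alice) has 1→5.
A2 = A1; e.g. 2 (Alice) has no edge into A1. Fixed point.
Alice's attractor = {1, 5}; Bob avoids the target exactly from the complement.

2, 3, 4, 6, 7, 8, 9, 10, 11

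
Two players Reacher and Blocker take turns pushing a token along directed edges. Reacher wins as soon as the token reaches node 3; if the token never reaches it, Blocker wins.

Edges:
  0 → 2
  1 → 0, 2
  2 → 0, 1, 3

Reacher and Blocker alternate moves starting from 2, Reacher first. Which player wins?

Reacher

Track states (vertex, player-to-move).
A0 = {(3,Reacher), (3,Blocker)}
A1: add {(2,Reacher)}.
(2,Reacher) ∈ A1 ⇒ Reacher forces the target.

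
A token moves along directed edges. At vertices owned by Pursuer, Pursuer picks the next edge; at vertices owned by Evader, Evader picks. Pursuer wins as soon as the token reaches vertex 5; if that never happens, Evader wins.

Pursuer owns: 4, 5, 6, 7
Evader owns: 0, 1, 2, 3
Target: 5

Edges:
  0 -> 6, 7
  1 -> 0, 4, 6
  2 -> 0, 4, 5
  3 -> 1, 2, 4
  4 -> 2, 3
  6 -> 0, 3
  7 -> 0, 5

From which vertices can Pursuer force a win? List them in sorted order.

5, 7

A0 = {5}
A1: add {7} — 7 (Pursuer) has 7→5.
A2 = A1; e.g. 0 (Evader) can still go to 6. Fixed point.
Pursuer's winning region = {5, 7}.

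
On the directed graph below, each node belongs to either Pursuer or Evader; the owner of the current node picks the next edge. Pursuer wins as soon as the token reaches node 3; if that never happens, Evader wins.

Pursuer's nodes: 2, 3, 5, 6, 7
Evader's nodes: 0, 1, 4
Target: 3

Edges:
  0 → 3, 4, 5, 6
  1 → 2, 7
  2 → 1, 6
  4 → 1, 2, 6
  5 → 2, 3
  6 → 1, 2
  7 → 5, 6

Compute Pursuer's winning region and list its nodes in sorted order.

A0 = {3}
A1: add {5} — 5 (Pursuer) has 5→3.
A2: add {7} — 7 (Pursuer) has 7→5.
A3 = A2; e.g. 0 (Evader) can still go to 4. Fixed point.
Pursuer's winning region = {3, 5, 7}.

3, 5, 7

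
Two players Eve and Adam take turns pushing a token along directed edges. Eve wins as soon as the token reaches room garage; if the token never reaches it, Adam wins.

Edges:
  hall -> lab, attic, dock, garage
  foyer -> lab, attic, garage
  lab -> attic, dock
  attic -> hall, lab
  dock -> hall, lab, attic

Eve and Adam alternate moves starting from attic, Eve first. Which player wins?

Track states (vertex, player-to-move).
A0 = {(garage,Eve), (garage,Adam)}
A1: add {(hall,Eve), (foyer,Eve)}.
A2 = A1; e.g. (hall,Adam) stays out. (attic,Eve) never enters ⇒ Adam avoids the target.

Adam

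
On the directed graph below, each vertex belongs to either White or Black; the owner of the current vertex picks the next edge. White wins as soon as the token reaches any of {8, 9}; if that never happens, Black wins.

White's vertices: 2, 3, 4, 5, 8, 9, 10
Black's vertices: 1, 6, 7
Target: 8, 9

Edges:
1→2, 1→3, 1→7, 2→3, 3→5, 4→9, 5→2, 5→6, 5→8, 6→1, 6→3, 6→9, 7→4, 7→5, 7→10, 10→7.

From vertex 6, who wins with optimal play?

Black

A0 = {8, 9}
A1: add {4, 5} — 4 (White) has 4→9; 5 (White) has 5→8.
A2: add {3} — 3 (White) has 3→5.
A3: add {2} — 2 (White) has 2→3.
A4 = A3; e.g. 1 (Black) can still go to 7. Fixed point.
6 never enters the attractor, so Black can avoid the target forever.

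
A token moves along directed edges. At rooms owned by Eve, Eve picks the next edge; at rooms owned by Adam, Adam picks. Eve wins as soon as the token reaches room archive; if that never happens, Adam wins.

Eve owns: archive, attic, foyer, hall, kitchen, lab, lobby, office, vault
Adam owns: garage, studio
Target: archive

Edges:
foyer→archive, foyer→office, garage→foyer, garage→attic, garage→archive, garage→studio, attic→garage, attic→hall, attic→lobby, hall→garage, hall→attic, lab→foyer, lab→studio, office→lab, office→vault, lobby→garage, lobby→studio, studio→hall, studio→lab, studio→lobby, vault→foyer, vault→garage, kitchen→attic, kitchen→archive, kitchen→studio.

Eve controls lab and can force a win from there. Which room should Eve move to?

foyer

A0 = {archive}
A1: add {foyer, kitchen} — foyer (Eve) has foyer→archive; kitchen (Eve) has kitchen→archive.
A2: add {lab, vault} — lab (Eve) has lab→foyer; vault (Eve) has vault→foyer.
A3: add {office} — office (Eve) has office→lab.
A4 = A3; e.g. garage (Adam) can still go to attic. Fixed point.
From lab, successor foyer is in the attractor (rank 1); the other successor studio is not.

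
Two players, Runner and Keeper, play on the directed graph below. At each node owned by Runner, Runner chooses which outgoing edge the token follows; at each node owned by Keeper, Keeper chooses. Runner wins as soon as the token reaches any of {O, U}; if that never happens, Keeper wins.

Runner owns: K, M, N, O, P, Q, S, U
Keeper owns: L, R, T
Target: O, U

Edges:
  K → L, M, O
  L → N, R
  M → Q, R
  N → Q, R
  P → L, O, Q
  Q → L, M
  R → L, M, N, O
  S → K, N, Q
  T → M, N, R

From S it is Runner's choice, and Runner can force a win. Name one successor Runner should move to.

A0 = {O, U}
A1: add {K, P} — K (Runner) has K→O; P (Runner) has P→O.
A2: add {S} — S (Runner) has S→K.
A3 = A2; e.g. L (Keeper) can still go to N. Fixed point.
From S, successor K is in the attractor (rank 1); the other successors N, Q are not.

K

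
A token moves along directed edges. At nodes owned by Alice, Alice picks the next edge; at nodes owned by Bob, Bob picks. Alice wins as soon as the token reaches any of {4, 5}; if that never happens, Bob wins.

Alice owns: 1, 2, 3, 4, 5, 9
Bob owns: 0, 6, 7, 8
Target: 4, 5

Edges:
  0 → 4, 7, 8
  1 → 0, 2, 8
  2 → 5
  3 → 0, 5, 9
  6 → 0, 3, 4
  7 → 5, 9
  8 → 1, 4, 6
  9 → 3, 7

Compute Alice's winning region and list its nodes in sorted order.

A0 = {4, 5}
A1: add {2, 3} — 2 (Alice) has 2→5; 3 (Alice) has 3→5.
A2: add {1, 9} — 1 (Alice) has 1→2; 9 (Alice) has 9→3.
A3: add {7} — 7 (Bob): all of {5, 9} already in.
A4 = A3; e.g. 0 (Bob) can still go to 8. Fixed point.
Alice's winning region = {1, 2, 3, 4, 5, 7, 9}.

1, 2, 3, 4, 5, 7, 9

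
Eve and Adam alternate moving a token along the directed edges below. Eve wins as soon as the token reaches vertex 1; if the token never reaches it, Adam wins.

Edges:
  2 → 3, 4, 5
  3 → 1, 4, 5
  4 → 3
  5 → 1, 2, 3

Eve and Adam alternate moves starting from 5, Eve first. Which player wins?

Eve

Track states (vertex, player-to-move).
A0 = {(1,Eve), (1,Adam)}
A1: add {(3,Eve), (5,Eve)}.
(5,Eve) ∈ A1 ⇒ Eve forces the target.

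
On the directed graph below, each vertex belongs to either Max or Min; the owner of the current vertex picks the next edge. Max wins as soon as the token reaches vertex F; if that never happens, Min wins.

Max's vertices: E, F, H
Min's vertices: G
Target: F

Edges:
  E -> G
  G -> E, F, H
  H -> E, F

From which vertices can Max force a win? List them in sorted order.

F, H

A0 = {F}
A1: add {H} — H (Max) has H→F.
A2 = A1; e.g. E (Max) has no edge into A1. Fixed point.
Max's winning region = {F, H}.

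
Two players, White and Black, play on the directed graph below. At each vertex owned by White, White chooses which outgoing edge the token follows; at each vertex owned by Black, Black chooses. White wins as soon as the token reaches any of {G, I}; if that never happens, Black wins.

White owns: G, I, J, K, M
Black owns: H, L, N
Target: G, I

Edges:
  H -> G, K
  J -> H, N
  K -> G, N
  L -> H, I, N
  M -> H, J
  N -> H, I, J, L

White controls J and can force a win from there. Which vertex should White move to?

A0 = {G, I}
A1: add {K} — K (White) has K→G.
A2: add {H} — H (Black): all of {G, K} already in.
A3: add {J, M} — J (White) has J→H; M (White) has M→H.
A4 = A3; e.g. L (Black) can still go to N. Fixed point.
From J, successor H is in the attractor (rank 2); the other successor N is not.

H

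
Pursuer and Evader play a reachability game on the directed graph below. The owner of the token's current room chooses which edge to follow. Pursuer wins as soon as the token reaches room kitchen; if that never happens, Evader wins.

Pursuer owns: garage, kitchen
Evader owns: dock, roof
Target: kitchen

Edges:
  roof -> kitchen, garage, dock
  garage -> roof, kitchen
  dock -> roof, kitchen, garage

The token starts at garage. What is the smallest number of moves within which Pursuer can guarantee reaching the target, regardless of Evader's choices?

1

A0 = {kitchen}
A1: add {garage} — garage (Pursuer) has garage→kitchen.
A2 = A1; e.g. roof (Evader) can still go to dock. Fixed point.
garage enters the attractor at level 1, so Pursuer can force the target in 1 move from there.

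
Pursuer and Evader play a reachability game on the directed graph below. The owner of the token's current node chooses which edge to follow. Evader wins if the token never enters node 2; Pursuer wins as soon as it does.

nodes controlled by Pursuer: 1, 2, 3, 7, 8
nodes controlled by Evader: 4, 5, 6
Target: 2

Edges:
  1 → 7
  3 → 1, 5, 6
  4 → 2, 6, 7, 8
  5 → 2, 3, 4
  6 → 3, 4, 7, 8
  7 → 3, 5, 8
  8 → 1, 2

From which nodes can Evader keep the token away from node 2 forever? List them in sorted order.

4, 5, 6

A0 = {2}
A1: add {8} — 8 (Pursuer) has 8→2.
A2: add {7} — 7 (Pursuer) has 7→8.
A3: add {1} — 1 (Pursuer) has 1→7.
A4: add {3} — 3 (Pursuer) has 3→1.
A5 = A4; e.g. 4 (Evader) can still go to 6. Fixed point.
Pursuer's attractor = {1, 2, 3, 7, 8}; Evader avoids the target exactly from the complement.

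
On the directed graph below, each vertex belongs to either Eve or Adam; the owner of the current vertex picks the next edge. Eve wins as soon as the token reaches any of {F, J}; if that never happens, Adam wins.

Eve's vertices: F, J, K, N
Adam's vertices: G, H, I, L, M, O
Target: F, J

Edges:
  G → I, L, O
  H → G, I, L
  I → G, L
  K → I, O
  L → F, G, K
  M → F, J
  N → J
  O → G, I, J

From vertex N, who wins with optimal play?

Eve

A0 = {F, J}
A1: add {M, N} — M (Adam): all of {F, J} already in; N (Eve) has N→J.
A2 = A1; e.g. G (Adam) can still go to I. Fixed point.
N ∈ A1, so Eve can force the target.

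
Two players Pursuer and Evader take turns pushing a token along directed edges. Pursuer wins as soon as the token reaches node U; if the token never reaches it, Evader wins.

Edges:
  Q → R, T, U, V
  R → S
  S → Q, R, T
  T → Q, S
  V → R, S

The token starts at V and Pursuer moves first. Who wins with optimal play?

Track states (vertex, player-to-move).
A0 = {(U,Pursuer), (U,Evader)}
A1: add {(Q,Pursuer)}.
A2 = A1; e.g. (Q,Evader) stays out. (V,Pursuer) never enters ⇒ Evader avoids the target.

Evader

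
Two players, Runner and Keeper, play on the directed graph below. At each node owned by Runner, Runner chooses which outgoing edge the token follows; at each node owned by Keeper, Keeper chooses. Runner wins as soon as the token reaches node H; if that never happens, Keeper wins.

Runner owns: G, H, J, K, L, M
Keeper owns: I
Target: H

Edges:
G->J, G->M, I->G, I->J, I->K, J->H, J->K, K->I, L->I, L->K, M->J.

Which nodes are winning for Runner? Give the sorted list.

A0 = {H}
A1: add {J} — J (Runner) has J→H.
A2: add {G, M} — G (Runner) has G→J; M (Runner) has M→J.
A3 = A2; e.g. I (Keeper) can still go to K. Fixed point.
Runner's winning region = {G, H, J, M}.

G, H, J, M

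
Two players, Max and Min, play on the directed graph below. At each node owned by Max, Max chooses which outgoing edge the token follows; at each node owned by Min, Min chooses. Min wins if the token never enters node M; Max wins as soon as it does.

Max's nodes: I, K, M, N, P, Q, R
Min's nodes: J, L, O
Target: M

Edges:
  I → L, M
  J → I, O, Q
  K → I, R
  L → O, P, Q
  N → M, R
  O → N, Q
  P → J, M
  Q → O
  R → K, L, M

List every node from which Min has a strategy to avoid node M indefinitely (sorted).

J, L, O, Q

A0 = {M}
A1: add {I, N, P, R} — I (Max) has I→M; N (Max) has N→M; P (Max) has P→M; R (Max) has R→M.
A2: add {K} — K (Max) has K→I.
A3 = A2; e.g. J (Min) can still go to O. Fixed point.
Max's attractor = {I, K, M, N, P, R}; Min avoids the target exactly from the complement.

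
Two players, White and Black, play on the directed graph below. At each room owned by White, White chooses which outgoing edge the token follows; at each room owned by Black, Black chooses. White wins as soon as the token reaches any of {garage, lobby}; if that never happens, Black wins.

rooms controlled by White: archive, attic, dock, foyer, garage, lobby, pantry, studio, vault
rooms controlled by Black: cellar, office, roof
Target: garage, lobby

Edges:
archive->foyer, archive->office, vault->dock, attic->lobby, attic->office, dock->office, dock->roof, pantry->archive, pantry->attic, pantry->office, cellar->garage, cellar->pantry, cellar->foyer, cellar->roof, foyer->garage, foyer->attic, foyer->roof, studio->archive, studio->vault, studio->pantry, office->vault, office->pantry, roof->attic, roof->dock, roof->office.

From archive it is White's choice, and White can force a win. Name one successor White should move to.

foyer

A0 = {garage, lobby}
A1: add {attic, foyer} — attic (White) has attic→lobby; foyer (White) has foyer→garage.
A2: add {archive, pantry} — archive (White) has archive→foyer; pantry (White) has pantry→attic.
A3: add {studio} — studio (White) has studio→archive.
A4 = A3; e.g. vault (White) has no edge into A3. Fixed point.
From archive, successor foyer is in the attractor (rank 1); the other successor office is not.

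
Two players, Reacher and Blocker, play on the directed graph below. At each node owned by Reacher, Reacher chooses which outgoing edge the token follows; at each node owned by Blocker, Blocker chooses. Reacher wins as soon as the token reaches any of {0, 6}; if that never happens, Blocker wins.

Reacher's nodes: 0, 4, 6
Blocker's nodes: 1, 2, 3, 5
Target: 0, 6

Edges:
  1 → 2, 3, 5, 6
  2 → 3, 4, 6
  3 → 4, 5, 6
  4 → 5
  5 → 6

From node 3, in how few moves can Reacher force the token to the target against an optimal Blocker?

A0 = {0, 6}
A1: add {5} — 5 (Blocker): all of {6} already in.
A2: add {4} — 4 (Reacher) has 4→5.
A3: add {3} — 3 (Blocker): all of {4, 5, 6} already in.
3 enters the attractor at level 3, so Reacher can force the target in 3 moves from there.

3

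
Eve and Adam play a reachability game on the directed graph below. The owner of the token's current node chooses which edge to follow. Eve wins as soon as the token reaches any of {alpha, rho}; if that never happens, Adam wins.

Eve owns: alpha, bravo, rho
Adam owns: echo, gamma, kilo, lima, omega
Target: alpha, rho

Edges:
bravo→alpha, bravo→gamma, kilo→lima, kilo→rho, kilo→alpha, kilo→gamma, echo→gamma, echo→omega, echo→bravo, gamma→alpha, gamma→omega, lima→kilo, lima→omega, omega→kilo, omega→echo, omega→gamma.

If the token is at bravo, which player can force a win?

A0 = {alpha, rho}
A1: add {bravo} — bravo (Eve) has bravo→alpha.
A2 = A1; e.g. lima (Adam) can still go to kilo. Fixed point.
bravo ∈ A1, so Eve can force the target.

Eve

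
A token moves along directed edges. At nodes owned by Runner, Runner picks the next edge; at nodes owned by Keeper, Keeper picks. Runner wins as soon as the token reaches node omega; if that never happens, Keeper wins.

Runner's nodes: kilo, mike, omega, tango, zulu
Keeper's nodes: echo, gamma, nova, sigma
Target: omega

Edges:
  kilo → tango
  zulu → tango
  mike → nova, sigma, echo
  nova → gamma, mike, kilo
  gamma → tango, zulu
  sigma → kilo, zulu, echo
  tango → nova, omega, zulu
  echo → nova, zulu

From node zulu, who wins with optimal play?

Runner

A0 = {omega}
A1: add {tango} — tango (Runner) has tango→omega.
A2: add {kilo, zulu} — kilo (Runner) has kilo→tango; zulu (Runner) has zulu→tango.
zulu ∈ A2, so Runner can force the target.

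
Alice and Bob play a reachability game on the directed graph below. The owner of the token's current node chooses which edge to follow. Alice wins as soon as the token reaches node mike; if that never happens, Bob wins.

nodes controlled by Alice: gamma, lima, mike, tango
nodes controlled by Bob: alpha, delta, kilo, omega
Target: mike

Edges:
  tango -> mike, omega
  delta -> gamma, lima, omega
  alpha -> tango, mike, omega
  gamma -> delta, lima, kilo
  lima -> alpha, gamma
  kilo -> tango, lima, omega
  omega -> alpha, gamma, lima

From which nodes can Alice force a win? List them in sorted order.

mike, tango

A0 = {mike}
A1: add {tango} — tango (Alice) has tango→mike.
A2 = A1; e.g. delta (Bob) can still go to gamma. Fixed point.
Alice's winning region = {mike, tango}.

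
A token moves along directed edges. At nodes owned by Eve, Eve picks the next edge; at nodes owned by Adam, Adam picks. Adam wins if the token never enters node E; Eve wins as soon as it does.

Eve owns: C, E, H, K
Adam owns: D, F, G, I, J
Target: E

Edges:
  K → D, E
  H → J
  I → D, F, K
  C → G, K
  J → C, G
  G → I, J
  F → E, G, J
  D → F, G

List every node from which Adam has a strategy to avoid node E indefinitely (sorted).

D, F, G, H, I, J

A0 = {E}
A1: add {K} — K (Eve) has K→E.
A2: add {C} — C (Eve) has C→K.
A3 = A2; e.g. D (Adam) can still go to F. Fixed point.
Eve's attractor = {C, E, K}; Adam avoids the target exactly from the complement.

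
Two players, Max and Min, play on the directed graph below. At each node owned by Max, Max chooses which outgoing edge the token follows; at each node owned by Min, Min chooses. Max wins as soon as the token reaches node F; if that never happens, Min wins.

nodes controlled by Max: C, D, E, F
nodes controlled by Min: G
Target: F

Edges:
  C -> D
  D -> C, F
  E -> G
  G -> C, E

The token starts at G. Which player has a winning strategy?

A0 = {F}
A1: add {D} — D (Max) has D→F.
A2: add {C} — C (Max) has C→D.
A3 = A2; e.g. E (Max) has no edge into A2. Fixed point.
G never enters the attractor, so Min can avoid the target forever.

Min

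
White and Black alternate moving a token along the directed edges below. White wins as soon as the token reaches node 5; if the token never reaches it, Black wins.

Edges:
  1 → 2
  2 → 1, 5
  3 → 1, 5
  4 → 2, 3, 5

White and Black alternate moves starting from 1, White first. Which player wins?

Track states (vertex, player-to-move).
A0 = {(5,White), (5,Black)}
A1: add {(2,White), (3,White), (4,White)}.
A2: add {(1,Black), (4,Black)}.
A3 = A2; e.g. (1,White) stays out. (1,White) never enters ⇒ Black avoids the target.

Black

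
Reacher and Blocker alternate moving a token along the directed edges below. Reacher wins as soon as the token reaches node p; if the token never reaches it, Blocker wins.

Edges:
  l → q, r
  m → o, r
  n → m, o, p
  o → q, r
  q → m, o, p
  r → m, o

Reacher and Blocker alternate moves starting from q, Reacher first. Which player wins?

Track states (vertex, player-to-move).
A0 = {(p,Reacher), (p,Blocker)}
A1: add {(n,Reacher), (q,Reacher)}.
(q,Reacher) ∈ A1 ⇒ Reacher forces the target.

Reacher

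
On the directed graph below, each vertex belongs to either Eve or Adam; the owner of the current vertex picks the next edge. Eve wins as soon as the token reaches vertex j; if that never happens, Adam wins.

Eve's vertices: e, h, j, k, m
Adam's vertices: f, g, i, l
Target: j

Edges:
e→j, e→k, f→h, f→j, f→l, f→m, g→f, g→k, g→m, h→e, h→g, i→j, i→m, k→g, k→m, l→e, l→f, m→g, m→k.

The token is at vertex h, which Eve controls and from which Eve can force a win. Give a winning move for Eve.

A0 = {j}
A1: add {e} — e (Eve) has e→j.
A2: add {h} — h (Eve) has h→e.
A3 = A2; e.g. f (Adam) can still go to l. Fixed point.
From h, successor e is in the attractor (rank 1); the other successor g is not.

e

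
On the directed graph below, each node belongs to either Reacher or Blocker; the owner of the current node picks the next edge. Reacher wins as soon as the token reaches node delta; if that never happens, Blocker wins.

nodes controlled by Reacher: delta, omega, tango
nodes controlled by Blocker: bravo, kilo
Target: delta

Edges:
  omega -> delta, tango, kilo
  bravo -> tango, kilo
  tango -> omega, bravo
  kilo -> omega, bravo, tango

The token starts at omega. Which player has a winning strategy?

A0 = {delta}
A1: add {omega} — omega (Reacher) has omega→delta.
omega ∈ A1, so Reacher can force the target.

Reacher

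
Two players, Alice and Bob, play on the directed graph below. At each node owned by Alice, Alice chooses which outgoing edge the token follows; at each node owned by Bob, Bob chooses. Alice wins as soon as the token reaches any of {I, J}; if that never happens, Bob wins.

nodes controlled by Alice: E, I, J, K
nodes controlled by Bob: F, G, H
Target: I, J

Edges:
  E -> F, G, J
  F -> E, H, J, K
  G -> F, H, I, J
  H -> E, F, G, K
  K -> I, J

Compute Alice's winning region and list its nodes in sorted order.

A0 = {I, J}
A1: add {E, K} — E (Alice) has E→J; K (Alice) has K→I.
A2 = A1; e.g. F (Bob) can still go to H. Fixed point.
Alice's winning region = {E, I, J, K}.

E, I, J, K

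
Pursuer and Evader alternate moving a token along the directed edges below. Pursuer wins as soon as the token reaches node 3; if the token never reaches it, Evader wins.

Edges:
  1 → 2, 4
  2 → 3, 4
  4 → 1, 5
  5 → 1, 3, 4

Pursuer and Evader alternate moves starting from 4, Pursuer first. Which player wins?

Evader

Track states (vertex, player-to-move).
A0 = {(3,Pursuer), (3,Evader)}
A1: add {(2,Pursuer), (5,Pursuer)}.
A2 = A1; e.g. (1,Pursuer) stays out. (4,Pursuer) never enters ⇒ Evader avoids the target.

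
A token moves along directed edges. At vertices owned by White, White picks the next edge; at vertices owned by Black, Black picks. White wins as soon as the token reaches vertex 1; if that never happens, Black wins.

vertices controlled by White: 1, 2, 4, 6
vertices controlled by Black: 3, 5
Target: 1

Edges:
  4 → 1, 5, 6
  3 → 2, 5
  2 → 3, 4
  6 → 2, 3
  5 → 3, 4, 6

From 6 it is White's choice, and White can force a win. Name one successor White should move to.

2

A0 = {1}
A1: add {4} — 4 (White) has 4→1.
A2: add {2} — 2 (White) has 2→4.
A3: add {6} — 6 (White) has 6→2.
A4 = A3; e.g. 3 (Black) can still go to 5. Fixed point.
From 6, successor 2 is in the attractor (rank 2); the other successor 3 is not.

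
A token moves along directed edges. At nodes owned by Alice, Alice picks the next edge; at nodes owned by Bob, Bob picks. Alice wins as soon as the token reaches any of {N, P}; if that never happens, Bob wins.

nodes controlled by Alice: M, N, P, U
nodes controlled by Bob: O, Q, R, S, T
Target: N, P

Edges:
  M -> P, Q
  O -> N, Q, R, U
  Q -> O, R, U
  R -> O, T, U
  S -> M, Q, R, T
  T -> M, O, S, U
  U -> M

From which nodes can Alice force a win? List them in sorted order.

M, N, P, U

A0 = {N, P}
A1: add {M} — M (Alice) has M→P.
A2: add {U} — U (Alice) has U→M.
A3 = A2; e.g. O (Bob) can still go to Q. Fixed point.
Alice's winning region = {M, N, P, U}.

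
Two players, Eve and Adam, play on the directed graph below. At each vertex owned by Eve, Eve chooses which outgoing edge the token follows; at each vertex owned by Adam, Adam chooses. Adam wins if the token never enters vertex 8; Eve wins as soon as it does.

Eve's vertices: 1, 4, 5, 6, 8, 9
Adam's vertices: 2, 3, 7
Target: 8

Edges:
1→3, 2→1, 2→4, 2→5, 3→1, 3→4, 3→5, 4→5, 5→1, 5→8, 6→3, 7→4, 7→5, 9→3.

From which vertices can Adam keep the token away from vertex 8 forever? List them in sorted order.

A0 = {8}
A1: add {5} — 5 (Eve) has 5→8.
A2: add {4} — 4 (Eve) has 4→5.
A3: add {7} — 7 (Adam): all of {4, 5} already in.
A4 = A3; e.g. 1 (Eve) has no edge into A3. Fixed point.
Eve's attractor = {4, 5, 7, 8}; Adam avoids the target exactly from the complement.

1, 2, 3, 6, 9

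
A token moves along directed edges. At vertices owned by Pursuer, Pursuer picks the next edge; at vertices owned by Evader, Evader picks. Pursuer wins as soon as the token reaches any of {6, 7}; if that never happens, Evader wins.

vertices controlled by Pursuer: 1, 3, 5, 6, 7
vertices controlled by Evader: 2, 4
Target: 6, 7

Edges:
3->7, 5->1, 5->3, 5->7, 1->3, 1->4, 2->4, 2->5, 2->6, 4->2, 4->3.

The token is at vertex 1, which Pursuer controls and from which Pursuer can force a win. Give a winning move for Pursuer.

A0 = {6, 7}
A1: add {3, 5} — 3 (Pursuer) has 3→7; 5 (Pursuer) has 5→7.
A2: add {1} — 1 (Pursuer) has 1→3.
A3 = A2; e.g. 2 (Evader) can still go to 4. Fixed point.
From 1, successor 3 is in the attractor (rank 1); the other successor 4 is not.

3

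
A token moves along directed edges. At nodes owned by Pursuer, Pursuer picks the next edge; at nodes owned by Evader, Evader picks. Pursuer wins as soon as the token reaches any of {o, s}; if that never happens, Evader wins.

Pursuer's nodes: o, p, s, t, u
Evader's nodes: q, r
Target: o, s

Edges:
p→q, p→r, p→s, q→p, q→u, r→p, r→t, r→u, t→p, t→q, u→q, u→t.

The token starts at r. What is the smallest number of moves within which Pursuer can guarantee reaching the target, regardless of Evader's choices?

A0 = {o, s}
A1: add {p} — p (Pursuer) has p→s.
A2: add {t} — t (Pursuer) has t→p.
A3: add {u} — u (Pursuer) has u→t.
A4: add {q, r} — q (Evader): all of {p, u} already in; r (Evader): all of {p, t, u} already in.
A4 = all vertices. Fixed point.
r enters the attractor at level 4, so Pursuer can force the target in 4 moves from there.

4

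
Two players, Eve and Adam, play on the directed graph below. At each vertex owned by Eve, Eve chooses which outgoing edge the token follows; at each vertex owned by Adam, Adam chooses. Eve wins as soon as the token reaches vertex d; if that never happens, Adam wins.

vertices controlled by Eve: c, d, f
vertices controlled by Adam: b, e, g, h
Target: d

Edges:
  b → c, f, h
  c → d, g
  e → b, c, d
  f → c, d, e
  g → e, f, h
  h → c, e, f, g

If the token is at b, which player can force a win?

A0 = {d}
A1: add {c, f} — c (Eve) has c→d; f (Eve) has f→d.
A2 = A1; e.g. b (Adam) can still go to h. Fixed point.
b never enters the attractor, so Adam can avoid the target forever.

Adam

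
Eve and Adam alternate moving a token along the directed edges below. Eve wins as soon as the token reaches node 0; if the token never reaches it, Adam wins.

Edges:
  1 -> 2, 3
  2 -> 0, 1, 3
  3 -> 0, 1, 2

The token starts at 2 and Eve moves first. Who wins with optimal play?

Eve

Track states (vertex, player-to-move).
A0 = {(0,Eve), (0,Adam)}
A1: add {(2,Eve), (3,Eve)}.
(2,Eve) ∈ A1 ⇒ Eve forces the target.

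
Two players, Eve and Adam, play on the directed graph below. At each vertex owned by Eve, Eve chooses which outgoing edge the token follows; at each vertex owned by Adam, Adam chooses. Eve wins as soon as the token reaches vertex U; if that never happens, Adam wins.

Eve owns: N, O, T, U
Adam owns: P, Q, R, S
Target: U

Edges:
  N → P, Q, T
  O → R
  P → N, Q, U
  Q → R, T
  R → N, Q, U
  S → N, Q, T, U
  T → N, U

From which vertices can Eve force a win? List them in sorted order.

A0 = {U}
A1: add {T} — T (Eve) has T→U.
A2: add {N} — N (Eve) has N→T.
A3 = A2; e.g. O (Eve) has no edge into A2. Fixed point.
Eve's winning region = {N, T, U}.

N, T, U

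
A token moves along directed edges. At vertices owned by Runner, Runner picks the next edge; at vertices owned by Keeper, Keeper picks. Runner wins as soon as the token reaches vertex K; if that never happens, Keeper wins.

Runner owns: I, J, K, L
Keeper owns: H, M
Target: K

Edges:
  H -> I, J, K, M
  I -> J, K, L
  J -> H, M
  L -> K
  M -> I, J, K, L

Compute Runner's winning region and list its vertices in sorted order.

A0 = {K}
A1: add {I, L} — I (Runner) has I→K; L (Runner) has L→K.
A2 = A1; e.g. H (Keeper) can still go to J. Fixed point.
Runner's winning region = {I, K, L}.

I, K, L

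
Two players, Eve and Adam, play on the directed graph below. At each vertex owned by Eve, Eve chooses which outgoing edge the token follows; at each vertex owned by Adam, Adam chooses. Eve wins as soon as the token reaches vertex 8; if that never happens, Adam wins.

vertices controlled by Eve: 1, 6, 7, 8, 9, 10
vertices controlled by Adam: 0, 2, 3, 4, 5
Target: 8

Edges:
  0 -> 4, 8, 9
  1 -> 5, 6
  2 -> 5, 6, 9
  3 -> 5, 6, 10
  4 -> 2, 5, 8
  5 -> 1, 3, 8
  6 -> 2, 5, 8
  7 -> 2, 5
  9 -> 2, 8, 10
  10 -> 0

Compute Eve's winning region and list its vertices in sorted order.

A0 = {8}
A1: add {6, 9} — 6 (Eve) has 6→8; 9 (Eve) has 9→8.
A2: add {1} — 1 (Eve) has 1→6.
A3 = A2; e.g. 0 (Adam) can still go to 4. Fixed point.
Eve's winning region = {1, 6, 8, 9}.

1, 6, 8, 9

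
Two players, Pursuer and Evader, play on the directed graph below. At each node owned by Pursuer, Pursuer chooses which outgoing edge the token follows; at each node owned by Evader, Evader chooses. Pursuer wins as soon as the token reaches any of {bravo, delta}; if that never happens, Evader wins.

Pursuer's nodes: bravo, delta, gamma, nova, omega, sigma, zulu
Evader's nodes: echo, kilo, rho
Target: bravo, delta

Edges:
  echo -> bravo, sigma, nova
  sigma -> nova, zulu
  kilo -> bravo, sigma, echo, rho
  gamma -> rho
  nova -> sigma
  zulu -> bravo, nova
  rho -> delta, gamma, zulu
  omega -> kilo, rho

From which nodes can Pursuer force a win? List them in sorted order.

bravo, delta, echo, nova, sigma, zulu

A0 = {bravo, delta}
A1: add {zulu} — zulu (Pursuer) has zulu→bravo.
A2: add {sigma} — sigma (Pursuer) has sigma→zulu.
A3: add {nova} — nova (Pursuer) has nova→sigma.
A4: add {echo} — echo (Evader): all of {bravo, sigma, nova} already in.
A5 = A4; e.g. kilo (Evader) can still go to rho. Fixed point.
Pursuer's winning region = {bravo, delta, echo, nova, sigma, zulu}.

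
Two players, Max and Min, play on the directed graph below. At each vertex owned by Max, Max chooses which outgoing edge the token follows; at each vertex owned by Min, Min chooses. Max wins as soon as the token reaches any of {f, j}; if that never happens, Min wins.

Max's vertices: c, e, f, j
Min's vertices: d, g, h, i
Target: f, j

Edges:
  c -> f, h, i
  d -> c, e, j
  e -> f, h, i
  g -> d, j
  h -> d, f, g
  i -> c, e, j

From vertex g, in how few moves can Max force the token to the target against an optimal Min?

3

A0 = {f, j}
A1: add {c, e} — c (Max) has c→f; e (Max) has e→f.
A2: add {d, i} — d (Min): all of {c, e, j} already in; i (Min): all of {c, e, j} already in.
A3: add {g} — g (Min): all of {d, j} already in.
g enters the attractor at level 3, so Max can force the target in 3 moves from there.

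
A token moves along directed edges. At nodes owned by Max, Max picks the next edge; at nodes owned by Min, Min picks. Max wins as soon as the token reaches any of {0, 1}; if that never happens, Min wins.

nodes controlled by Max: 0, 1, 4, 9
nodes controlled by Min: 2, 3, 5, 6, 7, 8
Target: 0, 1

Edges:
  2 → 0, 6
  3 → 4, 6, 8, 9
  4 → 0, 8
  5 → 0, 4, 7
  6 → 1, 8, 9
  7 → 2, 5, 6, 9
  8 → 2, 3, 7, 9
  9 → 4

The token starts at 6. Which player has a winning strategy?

Min

A0 = {0, 1}
A1: add {4} — 4 (Max) has 4→0.
A2: add {9} — 9 (Max) has 9→4.
A3 = A2; e.g. 2 (Min) can still go to 6. Fixed point.
6 never enters the attractor, so Min can avoid the target forever.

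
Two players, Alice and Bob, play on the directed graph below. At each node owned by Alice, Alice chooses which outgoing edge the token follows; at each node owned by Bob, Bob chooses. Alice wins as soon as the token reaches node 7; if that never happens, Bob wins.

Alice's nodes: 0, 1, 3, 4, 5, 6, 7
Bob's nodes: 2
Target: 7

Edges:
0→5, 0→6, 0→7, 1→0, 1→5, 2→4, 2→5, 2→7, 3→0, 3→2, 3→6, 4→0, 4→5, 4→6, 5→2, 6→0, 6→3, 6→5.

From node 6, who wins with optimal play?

A0 = {7}
A1: add {0} — 0 (Alice) has 0→7.
A2: add {1, 3, 4, 6} — 1 (Alice) has 1→0; 3 (Alice) has 3→0; 4 (Alice) has 4→0; 6 (Alice) has 6→0.
A3 = A2; e.g. 2 (Bob) can still go to 5. Fixed point.
6 ∈ A2, so Alice can force the target.

Alice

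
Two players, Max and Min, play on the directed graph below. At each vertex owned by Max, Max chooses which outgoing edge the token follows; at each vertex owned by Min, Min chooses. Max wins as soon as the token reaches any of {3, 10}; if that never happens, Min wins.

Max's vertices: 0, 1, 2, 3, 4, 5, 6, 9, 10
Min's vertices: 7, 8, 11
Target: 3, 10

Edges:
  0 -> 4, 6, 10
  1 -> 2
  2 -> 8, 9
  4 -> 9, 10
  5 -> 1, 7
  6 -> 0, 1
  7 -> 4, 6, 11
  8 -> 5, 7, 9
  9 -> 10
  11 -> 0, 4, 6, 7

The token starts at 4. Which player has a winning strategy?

A0 = {3, 10}
A1: add {0, 4, 9} — 0 (Max) has 0→10; 4 (Max) has 4→10; 9 (Max) has 9→10.
4 ∈ A1, so Max can force the target.

Max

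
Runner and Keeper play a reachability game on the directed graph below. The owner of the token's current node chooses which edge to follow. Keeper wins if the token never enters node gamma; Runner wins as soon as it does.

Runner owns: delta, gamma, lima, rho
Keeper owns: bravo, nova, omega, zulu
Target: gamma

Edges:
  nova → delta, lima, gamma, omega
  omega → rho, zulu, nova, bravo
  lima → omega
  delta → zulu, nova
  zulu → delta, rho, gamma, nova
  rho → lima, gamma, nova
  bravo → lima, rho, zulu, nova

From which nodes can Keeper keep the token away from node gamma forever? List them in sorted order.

A0 = {gamma}
A1: add {rho} — rho (Runner) has rho→gamma.
A2 = A1; e.g. delta (Runner) has no edge into A1. Fixed point.
Runner's attractor = {gamma, rho}; Keeper avoids the target exactly from the complement.

bravo, delta, lima, nova, omega, zulu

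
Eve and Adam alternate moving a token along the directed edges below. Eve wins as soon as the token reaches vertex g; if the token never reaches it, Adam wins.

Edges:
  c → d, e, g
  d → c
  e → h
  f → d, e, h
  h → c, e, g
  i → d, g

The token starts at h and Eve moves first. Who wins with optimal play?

Track states (vertex, player-to-move).
A0 = {(g,Eve), (g,Adam)}
A1: add {(c,Eve), (h,Eve), (i,Eve)}.
(h,Eve) ∈ A1 ⇒ Eve forces the target.

Eve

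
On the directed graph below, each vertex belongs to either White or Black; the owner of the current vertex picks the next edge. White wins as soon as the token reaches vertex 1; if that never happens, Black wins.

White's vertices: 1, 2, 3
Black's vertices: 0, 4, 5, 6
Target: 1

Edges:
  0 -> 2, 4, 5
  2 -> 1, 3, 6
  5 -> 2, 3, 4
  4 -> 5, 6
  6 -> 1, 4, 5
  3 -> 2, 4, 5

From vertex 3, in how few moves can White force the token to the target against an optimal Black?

A0 = {1}
A1: add {2} — 2 (White) has 2→1.
A2: add {3} — 3 (White) has 3→2.
A3 = A2; e.g. 0 (Black) can still go to 4. Fixed point.
3 enters the attractor at level 2, so White can force the target in 2 moves from there.

2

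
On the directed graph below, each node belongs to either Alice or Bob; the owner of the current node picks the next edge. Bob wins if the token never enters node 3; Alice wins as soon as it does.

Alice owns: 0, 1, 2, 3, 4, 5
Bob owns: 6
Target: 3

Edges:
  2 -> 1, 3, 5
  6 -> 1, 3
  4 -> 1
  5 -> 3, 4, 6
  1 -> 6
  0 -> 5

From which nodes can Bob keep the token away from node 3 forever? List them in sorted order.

A0 = {3}
A1: add {2, 5} — 2 (Alice) has 2→3; 5 (Alice) has 5→3.
A2: add {0} — 0 (Alice) has 0→5.
A3 = A2; e.g. 1 (Alice) has no edge into A2. Fixed point.
Alice's attractor = {0, 2, 3, 5}; Bob avoids the target exactly from the complement.

1, 4, 6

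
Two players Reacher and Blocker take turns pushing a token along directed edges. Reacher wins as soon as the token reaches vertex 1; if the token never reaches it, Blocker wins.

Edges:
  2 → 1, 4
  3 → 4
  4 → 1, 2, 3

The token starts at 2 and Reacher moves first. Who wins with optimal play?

Reacher

Track states (vertex, player-to-move).
A0 = {(1,Reacher), (1,Blocker)}
A1: add {(2,Reacher), (4,Reacher)}.
(2,Reacher) ∈ A1 ⇒ Reacher forces the target.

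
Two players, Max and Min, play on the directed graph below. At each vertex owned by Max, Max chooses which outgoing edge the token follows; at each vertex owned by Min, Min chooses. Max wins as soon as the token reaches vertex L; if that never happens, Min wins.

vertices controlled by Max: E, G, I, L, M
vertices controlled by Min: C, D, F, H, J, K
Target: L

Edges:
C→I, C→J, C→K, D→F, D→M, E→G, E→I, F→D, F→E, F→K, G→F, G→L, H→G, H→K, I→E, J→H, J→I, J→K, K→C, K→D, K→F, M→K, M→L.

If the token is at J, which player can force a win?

Min

A0 = {L}
A1: add {G, M} — G (Max) has G→L; M (Max) has M→L.
A2: add {E} — E (Max) has E→G.
A3: add {I} — I (Max) has I→E.
A4 = A3; e.g. C (Min) can still go to J. Fixed point.
J never enters the attractor, so Min can avoid the target forever.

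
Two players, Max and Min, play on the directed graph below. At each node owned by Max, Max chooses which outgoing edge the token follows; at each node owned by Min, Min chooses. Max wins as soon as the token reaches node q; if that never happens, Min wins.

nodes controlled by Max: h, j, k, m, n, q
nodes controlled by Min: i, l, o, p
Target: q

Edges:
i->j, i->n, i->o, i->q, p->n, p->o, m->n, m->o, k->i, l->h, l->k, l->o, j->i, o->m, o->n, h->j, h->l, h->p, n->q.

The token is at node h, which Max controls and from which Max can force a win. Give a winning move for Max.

p

A0 = {q}
A1: add {n} — n (Max) has n→q.
A2: add {m} — m (Max) has m→n.
A3: add {o} — o (Min): all of {m, n} already in.
A4: add {p} — p (Min): all of {n, o} already in.
A5: add {h} — h (Max) has h→p.
A6 = A5; e.g. i (Min) can still go to j. Fixed point.
From h, successor p is in the attractor (rank 4); the other successors j, l are not.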